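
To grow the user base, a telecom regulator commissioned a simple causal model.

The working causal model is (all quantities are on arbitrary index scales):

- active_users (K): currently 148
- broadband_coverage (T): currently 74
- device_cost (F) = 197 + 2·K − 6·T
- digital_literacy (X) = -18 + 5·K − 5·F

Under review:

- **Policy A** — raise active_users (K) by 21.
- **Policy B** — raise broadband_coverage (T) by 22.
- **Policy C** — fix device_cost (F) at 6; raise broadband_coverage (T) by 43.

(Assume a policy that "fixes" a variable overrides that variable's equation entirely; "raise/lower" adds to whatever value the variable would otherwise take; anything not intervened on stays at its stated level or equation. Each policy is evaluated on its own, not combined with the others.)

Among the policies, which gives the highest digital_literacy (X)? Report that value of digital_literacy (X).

Policy A (K + 21):
  K = 148 + 21 = 169
  T = 74
  F = 197 + 2·169 − 6·74 = 91
  X = -18 + 5·169 − 5·91 = 372
Policy B (T + 22):
  K = 148
  T = 74 + 22 = 96
  F = 197 + 2·148 − 6·96 = -83
  X = -18 + 5·148 − 5·(-83) = 1137
Policy C (F := 6, T + 43):
  K = 148
  T = 74 + 43 = 117
  F = 6
  X = -18 + 5·148 − 5·6 = 692
Comparing — Policy A: X=372, Policy B: X=1137, Policy C: X=692. Highest is 1137 (Policy B).

1137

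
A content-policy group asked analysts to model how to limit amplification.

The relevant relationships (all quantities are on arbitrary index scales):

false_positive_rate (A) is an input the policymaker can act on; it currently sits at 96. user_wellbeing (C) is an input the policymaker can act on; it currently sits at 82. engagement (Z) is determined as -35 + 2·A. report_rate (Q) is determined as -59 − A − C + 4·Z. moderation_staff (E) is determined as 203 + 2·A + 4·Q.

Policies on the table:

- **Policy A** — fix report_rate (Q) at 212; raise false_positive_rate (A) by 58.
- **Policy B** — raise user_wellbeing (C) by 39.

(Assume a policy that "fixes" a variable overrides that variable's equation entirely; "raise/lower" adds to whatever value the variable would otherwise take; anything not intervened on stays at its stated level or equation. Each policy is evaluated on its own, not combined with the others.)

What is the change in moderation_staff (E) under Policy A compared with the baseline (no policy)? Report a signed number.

Baseline:
  A = 96
  C = 82
  Z = -35 + 2·96 = 157
  Q = -59 − 96 − 82 + 4·157 = 391
  E = 203 + 2·96 + 4·391 = 1959
Policy A (Q := 212, A + 58):
  A = 96 + 58 = 154
  C = 82
  Z = -35 + 2·154 = 273
  Q = 212
  E = 203 + 2·154 + 4·212 = 1359
Change in E: 1359 − 1959 = -600

-600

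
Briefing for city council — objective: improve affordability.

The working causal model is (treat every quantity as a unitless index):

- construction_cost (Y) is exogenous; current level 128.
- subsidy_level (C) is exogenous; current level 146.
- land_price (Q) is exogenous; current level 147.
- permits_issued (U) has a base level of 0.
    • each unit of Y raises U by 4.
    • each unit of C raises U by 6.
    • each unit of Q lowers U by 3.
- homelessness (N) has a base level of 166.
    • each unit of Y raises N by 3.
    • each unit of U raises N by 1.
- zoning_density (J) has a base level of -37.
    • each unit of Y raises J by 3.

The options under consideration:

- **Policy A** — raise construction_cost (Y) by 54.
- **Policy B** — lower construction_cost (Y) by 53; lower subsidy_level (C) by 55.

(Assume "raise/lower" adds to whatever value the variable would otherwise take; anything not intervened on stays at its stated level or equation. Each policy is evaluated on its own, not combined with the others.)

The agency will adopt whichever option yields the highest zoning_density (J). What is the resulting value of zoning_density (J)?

509

Policy A (Y + 54):
  Y = 128 + 54 = 182
  J = -37 + 3·182 = 509
Policy B (Y − 53, C − 55):
  Y = 128 − 53 = 75
  J = -37 + 3·75 = 188
Comparing — Policy A: J=509, Policy B: J=188. Highest is 509 (Policy A).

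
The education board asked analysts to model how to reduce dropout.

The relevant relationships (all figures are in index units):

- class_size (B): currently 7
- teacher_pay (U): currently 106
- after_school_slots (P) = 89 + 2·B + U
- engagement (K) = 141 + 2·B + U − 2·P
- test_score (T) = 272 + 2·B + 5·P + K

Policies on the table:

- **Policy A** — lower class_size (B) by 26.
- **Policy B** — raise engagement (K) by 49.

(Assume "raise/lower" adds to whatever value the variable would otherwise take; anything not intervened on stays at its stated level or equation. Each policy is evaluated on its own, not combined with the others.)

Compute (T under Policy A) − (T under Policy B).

Policy A (B − 26):
  B = 7 − 26 = -19
  U = 106
  P = 89 + 2·(-19) + 106 = 157
  K = 141 + 2·(-19) + 106 − 2·157 = -105
  T = 272 + 2·(-19) + 5·157 + (-105) = 914
Policy B (K + 49):
  B = 7
  U = 106
  P = 89 + 2·7 + 106 = 209
  K = 141 + 2·7 + 106 − 2·209 (+49 from intervention) = -108
  T = 272 + 2·7 + 5·209 + (-108) = 1223
T: 914 − 1223 = -309

-309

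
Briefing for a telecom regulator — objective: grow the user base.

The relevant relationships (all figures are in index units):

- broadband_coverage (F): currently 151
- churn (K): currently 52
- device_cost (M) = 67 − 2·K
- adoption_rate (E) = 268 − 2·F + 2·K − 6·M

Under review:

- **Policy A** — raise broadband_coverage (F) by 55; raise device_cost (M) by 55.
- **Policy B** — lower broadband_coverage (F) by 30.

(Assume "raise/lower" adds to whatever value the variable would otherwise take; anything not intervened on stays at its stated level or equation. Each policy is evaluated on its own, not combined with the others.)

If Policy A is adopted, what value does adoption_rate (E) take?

-148

Policy A (F + 55, M + 55):
  F = 151 + 55 = 206
  K = 52
  M = 67 − 2·52 (+55 from intervention) = 18
  E = 268 − 2·206 + 2·52 − 6·18 = -148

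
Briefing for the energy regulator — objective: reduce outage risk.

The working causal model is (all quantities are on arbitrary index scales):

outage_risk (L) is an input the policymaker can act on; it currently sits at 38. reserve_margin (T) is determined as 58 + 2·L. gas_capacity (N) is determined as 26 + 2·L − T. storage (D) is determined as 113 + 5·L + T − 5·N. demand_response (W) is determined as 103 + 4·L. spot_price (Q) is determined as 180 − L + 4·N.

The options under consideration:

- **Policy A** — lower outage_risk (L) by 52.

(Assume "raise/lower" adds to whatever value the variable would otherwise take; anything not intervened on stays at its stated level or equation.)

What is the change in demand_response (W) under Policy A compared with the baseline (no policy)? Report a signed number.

-208

Baseline:
  L = 38
  W = 103 + 4·38 = 255
Policy A (L − 52):
  L = 38 − 52 = -14
  W = 103 + 4·(-14) = 47
Change in W: 47 − 255 = -208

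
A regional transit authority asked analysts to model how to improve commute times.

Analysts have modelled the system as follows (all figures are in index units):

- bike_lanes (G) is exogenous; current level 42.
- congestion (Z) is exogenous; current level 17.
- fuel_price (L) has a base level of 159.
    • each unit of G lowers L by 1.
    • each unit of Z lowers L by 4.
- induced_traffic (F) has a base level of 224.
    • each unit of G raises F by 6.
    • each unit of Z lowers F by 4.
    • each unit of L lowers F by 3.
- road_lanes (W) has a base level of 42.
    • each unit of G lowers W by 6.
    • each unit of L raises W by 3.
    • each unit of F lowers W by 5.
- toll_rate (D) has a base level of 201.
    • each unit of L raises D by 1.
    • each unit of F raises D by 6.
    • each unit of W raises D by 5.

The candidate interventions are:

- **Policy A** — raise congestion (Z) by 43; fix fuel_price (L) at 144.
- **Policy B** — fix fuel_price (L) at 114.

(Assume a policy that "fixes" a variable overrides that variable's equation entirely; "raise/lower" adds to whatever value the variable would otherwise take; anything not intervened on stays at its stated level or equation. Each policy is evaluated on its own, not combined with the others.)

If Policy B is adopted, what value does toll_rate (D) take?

-279

Policy B (L := 114):
  G = 42
  Z = 17
  L = 114
  F = 224 + 6·42 − 4·17 − 3·114 = 66
  W = 42 − 6·42 + 3·114 − 5·66 = -198
  D = 201 + 114 + 6·66 + 5·(-198) = -279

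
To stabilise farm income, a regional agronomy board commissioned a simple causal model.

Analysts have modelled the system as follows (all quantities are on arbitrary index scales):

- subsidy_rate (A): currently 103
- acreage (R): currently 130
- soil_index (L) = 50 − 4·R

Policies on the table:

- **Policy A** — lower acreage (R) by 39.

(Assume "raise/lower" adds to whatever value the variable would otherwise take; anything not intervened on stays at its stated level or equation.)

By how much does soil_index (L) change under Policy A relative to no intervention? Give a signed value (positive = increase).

156

Baseline:
  R = 130
  L = 50 − 4·130 = -470
Policy A (R − 39):
  R = 130 − 39 = 91
  L = 50 − 4·91 = -314
Change in L: -314 − (-470) = 156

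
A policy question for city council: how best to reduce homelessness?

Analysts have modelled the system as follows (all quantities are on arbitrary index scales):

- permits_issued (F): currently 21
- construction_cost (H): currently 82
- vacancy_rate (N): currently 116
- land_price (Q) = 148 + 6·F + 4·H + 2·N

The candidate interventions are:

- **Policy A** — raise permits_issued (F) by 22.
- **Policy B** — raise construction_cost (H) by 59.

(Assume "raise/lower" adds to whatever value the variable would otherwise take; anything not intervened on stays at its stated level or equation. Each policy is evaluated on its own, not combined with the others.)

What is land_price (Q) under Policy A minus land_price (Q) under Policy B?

-104

Policy A (F + 22):
  F = 21 + 22 = 43
  H = 82
  N = 116
  Q = 148 + 6·43 + 4·82 + 2·116 = 966
Policy B (H + 59):
  F = 21
  H = 82 + 59 = 141
  N = 116
  Q = 148 + 6·21 + 4·141 + 2·116 = 1070
Q: 966 − 1070 = -104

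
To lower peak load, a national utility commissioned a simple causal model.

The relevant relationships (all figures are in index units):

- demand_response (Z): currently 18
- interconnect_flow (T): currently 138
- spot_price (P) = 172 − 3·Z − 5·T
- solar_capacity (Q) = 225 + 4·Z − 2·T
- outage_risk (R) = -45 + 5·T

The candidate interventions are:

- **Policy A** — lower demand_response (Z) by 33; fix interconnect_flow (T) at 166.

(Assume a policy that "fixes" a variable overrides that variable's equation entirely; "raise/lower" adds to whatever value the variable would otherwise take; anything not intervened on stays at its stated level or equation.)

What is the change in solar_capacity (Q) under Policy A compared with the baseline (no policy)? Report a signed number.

Baseline:
  Z = 18
  T = 138
  Q = 225 + 4·18 − 2·138 = 21
Policy A (Z − 33, T := 166):
  Z = 18 − 33 = -15
  T = 166
  Q = 225 + 4·(-15) − 2·166 = -167
Change in Q: -167 − 21 = -188

-188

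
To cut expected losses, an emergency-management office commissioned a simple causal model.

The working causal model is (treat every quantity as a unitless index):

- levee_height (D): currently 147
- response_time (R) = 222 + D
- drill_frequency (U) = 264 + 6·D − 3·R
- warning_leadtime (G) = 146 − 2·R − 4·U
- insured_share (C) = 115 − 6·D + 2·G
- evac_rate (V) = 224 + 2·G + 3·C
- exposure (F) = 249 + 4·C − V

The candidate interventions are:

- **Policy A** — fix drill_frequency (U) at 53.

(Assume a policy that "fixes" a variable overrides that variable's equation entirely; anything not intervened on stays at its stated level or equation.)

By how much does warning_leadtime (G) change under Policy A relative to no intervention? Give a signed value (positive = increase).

Baseline:
  D = 147
  R = 222 + 147 = 369
  U = 264 + 6·147 − 3·369 = 39
  G = 146 − 2·369 − 4·39 = -748
Policy A (U := 53):
  D = 147
  R = 222 + 147 = 369
  U = 53
  G = 146 − 2·369 − 4·53 = -804
Change in G: -804 − (-748) = -56

-56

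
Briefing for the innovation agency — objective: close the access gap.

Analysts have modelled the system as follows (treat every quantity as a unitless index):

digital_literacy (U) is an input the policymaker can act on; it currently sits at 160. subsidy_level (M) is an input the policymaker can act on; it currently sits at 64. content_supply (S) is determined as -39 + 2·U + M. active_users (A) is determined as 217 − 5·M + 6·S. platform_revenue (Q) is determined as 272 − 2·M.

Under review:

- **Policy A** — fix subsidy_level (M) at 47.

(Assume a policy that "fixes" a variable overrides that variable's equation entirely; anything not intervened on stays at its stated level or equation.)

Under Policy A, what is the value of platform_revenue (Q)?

Policy A (M := 47):
  M = 47
  Q = 272 − 2·47 = 178

178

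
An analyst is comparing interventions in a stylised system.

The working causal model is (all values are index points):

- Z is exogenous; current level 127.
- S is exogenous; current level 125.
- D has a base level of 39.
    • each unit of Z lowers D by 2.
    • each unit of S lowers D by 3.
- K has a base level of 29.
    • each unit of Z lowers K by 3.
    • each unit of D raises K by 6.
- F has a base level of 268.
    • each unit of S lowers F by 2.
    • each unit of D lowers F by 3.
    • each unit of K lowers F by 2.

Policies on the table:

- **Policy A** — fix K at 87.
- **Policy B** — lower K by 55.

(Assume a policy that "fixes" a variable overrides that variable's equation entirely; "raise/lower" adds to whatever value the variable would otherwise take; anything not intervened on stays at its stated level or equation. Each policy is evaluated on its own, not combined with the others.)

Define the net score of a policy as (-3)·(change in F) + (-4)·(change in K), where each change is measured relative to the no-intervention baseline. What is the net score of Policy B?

-110

Baseline:
  Z = 127
  S = 125
  D = 39 − 2·127 − 3·125 = -590
  K = 29 − 3·127 + 6·(-590) = -3892
  F = 268 − 2·125 − 3·(-590) − 2·(-3892) = 9572
Policy B (K − 55):
  Z = 127
  S = 125
  D = 39 − 2·127 − 3·125 = -590
  K = 29 − 3·127 + 6·(-590) (−55 from intervention) = -3947
  F = 268 − 2·125 − 3·(-590) − 2·(-3947) = 9682
ΔF = 9682 − 9572 = 110; ΔK = -3947 − (-3892) = -55
Score = (-3)·110 + (-4)·(-55) = -110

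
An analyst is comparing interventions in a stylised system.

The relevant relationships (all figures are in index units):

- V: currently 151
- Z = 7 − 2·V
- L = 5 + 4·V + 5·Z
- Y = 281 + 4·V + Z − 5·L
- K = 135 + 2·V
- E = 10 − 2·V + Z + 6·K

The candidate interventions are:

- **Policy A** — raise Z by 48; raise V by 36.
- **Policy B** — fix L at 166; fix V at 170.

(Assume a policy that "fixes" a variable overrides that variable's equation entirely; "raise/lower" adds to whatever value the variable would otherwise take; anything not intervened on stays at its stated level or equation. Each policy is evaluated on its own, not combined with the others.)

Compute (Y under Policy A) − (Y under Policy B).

5122

Policy A (Z + 48, V + 36):
  V = 151 + 36 = 187
  Z = 7 − 2·187 (+48 from intervention) = -319
  L = 5 + 4·187 + 5·(-319) = -842
  Y = 281 + 4·187 + (-319) − 5·(-842) = 4920
Policy B (L := 166, V := 170):
  V = 170
  Z = 7 − 2·170 = -333
  L = 166
  Y = 281 + 4·170 + (-333) − 5·166 = -202
Y: 4920 − (-202) = 5122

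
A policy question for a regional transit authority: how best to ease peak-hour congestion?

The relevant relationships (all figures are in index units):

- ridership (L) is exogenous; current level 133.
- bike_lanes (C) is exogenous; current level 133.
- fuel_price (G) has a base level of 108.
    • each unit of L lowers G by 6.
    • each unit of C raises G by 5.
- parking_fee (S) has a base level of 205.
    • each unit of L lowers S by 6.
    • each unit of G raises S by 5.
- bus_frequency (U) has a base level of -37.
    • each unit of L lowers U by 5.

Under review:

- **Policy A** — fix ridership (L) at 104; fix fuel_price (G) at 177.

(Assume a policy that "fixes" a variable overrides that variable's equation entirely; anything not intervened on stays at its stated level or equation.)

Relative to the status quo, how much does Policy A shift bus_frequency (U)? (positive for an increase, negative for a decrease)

Baseline:
  L = 133
  U = -37 − 5·133 = -702
Policy A (L := 104, G := 177):
  L = 104
  U = -37 − 5·104 = -557
Change in U: -557 − (-702) = 145

145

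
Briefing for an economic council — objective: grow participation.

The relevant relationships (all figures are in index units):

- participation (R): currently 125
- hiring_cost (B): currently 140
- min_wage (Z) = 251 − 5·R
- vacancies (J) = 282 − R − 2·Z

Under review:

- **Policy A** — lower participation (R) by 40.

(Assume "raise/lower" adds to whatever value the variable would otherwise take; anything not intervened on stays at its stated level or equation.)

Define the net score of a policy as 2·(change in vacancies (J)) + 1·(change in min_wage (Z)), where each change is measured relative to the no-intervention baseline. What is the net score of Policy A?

-520

Baseline:
  R = 125
  Z = 251 − 5·125 = -374
  J = 282 − 125 − 2·(-374) = 905
Policy A (R − 40):
  R = 125 − 40 = 85
  Z = 251 − 5·85 = -174
  J = 282 − 85 − 2·(-174) = 545
ΔJ = 545 − 905 = -360; ΔZ = -174 − (-374) = 200
Score = 2·(-360) + 1·200 = -520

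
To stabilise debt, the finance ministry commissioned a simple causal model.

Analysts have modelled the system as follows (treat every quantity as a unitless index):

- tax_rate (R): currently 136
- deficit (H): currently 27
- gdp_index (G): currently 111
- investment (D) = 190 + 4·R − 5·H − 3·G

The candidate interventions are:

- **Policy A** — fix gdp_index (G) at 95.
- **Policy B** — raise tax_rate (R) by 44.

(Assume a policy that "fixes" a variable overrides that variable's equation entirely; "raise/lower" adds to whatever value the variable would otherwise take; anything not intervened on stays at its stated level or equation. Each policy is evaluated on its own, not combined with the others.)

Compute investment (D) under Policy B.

442

Policy B (R + 44):
  R = 136 + 44 = 180
  H = 27
  G = 111
  D = 190 + 4·180 − 5·27 − 3·111 = 442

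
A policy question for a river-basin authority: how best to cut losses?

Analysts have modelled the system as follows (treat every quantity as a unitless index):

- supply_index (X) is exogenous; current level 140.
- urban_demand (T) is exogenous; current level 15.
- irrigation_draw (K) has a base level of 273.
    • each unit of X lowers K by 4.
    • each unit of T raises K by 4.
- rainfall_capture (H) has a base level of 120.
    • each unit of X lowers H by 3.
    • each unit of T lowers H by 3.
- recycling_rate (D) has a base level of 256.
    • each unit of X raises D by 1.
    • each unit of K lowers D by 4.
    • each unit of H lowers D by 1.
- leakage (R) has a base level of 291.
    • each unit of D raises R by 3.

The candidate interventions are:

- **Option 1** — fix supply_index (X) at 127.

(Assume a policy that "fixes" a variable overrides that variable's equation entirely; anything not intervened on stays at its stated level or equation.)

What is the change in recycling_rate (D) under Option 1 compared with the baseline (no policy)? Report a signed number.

Baseline:
  X = 140
  T = 15
  K = 273 − 4·140 + 4·15 = -227
  H = 120 − 3·140 − 3·15 = -345
  D = 256 + 140 − 4·(-227) − (-345) = 1649
Option 1 (X := 127):
  X = 127
  T = 15
  K = 273 − 4·127 + 4·15 = -175
  H = 120 − 3·127 − 3·15 = -306
  D = 256 + 127 − 4·(-175) − (-306) = 1389
Change in D: 1389 − 1649 = -260

-260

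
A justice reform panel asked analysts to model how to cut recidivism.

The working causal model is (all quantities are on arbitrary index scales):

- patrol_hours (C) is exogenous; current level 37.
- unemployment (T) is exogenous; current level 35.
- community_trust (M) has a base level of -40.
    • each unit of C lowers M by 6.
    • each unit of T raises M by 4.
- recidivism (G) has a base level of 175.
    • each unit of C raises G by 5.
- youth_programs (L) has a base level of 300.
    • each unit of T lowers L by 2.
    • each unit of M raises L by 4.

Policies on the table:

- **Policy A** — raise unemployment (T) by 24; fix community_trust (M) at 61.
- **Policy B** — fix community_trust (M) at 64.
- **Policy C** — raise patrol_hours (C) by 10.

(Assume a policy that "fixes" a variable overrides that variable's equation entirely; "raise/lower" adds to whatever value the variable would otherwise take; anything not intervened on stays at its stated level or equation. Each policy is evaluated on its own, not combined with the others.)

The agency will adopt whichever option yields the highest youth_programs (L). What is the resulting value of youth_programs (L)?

486

Policy A (T + 24, M := 61):
  C = 37
  T = 35 + 24 = 59
  M = 61
  L = 300 − 2·59 + 4·61 = 426
Policy B (M := 64):
  C = 37
  T = 35
  M = 64
  L = 300 − 2·35 + 4·64 = 486
Policy C (C + 10):
  C = 37 + 10 = 47
  T = 35
  M = -40 − 6·47 + 4·35 = -182
  L = 300 − 2·35 + 4·(-182) = -498
Comparing — Policy A: L=426, Policy B: L=486, Policy C: L=-498. Highest is 486 (Policy B).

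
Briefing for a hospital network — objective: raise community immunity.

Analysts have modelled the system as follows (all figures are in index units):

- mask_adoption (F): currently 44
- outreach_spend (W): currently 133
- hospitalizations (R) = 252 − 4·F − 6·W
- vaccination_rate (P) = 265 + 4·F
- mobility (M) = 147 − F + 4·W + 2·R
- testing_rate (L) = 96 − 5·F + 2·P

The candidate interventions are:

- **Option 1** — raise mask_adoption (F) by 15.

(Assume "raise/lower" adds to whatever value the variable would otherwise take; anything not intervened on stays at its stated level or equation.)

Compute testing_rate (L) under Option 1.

Option 1 (F + 15):
  F = 44 + 15 = 59
  P = 265 + 4·59 = 501
  L = 96 − 5·59 + 2·501 = 803

803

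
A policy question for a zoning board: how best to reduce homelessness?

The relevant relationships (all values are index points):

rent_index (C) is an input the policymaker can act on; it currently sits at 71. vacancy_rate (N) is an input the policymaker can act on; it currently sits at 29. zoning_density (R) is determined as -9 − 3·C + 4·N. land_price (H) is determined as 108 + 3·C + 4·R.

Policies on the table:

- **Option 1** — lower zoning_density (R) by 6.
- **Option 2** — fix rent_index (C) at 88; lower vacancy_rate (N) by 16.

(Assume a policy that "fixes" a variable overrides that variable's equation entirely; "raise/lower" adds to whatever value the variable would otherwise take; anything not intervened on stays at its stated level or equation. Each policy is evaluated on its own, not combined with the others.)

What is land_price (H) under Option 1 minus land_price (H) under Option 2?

Option 1 (R − 6):
  C = 71
  N = 29
  R = -9 − 3·71 + 4·29 (−6 from intervention) = -112
  H = 108 + 3·71 + 4·(-112) = -127
Option 2 (C := 88, N − 16):
  C = 88
  N = 29 − 16 = 13
  R = -9 − 3·88 + 4·13 = -221
  H = 108 + 3·88 + 4·(-221) = -512
H: -127 − (-512) = 385

385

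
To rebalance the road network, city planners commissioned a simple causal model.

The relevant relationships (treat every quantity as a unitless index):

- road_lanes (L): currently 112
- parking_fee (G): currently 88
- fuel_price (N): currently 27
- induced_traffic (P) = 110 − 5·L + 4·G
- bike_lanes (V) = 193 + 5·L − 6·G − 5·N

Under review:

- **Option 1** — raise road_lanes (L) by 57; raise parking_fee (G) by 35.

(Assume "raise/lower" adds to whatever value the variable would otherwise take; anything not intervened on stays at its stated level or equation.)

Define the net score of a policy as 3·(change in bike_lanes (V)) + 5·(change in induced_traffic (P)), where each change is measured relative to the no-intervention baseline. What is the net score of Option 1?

Baseline:
  L = 112
  G = 88
  N = 27
  P = 110 − 5·112 + 4·88 = -98
  V = 193 + 5·112 − 6·88 − 5·27 = 90
Option 1 (L + 57, G + 35):
  L = 112 + 57 = 169
  G = 88 + 35 = 123
  N = 27
  P = 110 − 5·169 + 4·123 = -243
  V = 193 + 5·169 − 6·123 − 5·27 = 165
ΔV = 165 − 90 = 75; ΔP = -243 − (-98) = -145
Score = 3·75 + 5·(-145) = -500

-500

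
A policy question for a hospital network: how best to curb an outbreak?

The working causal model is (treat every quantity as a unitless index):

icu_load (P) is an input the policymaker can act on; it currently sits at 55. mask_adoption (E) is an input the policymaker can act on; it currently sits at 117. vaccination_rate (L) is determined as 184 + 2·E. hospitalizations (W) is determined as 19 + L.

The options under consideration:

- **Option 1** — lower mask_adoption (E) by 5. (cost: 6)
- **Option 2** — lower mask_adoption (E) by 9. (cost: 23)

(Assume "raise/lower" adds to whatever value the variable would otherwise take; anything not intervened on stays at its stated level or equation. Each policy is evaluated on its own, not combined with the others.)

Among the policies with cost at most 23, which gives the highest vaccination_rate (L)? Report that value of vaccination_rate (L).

Option 1 (E − 5):
  E = 117 − 5 = 112
  L = 184 + 2·112 = 408
Option 2 (E − 9):
  E = 117 − 9 = 108
  L = 184 + 2·108 = 400
Comparing — Option 1: L=408, Option 2: L=400. Highest is 408 (Option 1).

408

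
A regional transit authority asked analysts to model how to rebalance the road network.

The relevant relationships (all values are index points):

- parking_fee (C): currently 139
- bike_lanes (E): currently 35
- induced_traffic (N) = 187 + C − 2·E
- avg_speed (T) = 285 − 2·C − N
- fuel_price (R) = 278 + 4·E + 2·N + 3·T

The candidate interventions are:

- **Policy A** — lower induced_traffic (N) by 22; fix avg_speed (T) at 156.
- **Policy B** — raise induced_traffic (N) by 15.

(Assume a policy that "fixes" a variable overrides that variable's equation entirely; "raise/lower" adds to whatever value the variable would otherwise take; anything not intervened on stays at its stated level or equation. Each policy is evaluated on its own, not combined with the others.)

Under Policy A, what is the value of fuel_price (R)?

1354

Policy A (N − 22, T := 156):
  C = 139
  E = 35
  N = 187 + 139 − 2·35 (−22 from intervention) = 234
  T = 156
  R = 278 + 4·35 + 2·234 + 3·156 = 1354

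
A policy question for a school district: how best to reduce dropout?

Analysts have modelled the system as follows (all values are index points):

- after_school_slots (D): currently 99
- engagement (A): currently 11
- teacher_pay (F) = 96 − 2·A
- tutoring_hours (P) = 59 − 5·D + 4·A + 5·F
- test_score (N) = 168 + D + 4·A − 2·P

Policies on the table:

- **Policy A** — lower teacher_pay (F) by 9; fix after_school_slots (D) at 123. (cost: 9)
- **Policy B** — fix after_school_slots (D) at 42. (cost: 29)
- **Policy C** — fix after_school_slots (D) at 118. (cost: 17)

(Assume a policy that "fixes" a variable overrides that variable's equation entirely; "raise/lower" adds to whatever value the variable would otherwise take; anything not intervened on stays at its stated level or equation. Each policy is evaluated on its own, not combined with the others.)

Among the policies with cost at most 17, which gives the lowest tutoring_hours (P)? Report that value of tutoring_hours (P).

Policy A (F − 9, D := 123):
  D = 123
  A = 11
  F = 96 − 2·11 (−9 from intervention) = 65
  P = 59 − 5·123 + 4·11 + 5·65 = -187
Policy C (D := 118):
  D = 118
  A = 11
  F = 96 − 2·11 = 74
  P = 59 − 5·118 + 4·11 + 5·74 = -117
Comparing — Policy A: P=-187, Policy C: P=-117. Lowest is -187 (Policy A).

-187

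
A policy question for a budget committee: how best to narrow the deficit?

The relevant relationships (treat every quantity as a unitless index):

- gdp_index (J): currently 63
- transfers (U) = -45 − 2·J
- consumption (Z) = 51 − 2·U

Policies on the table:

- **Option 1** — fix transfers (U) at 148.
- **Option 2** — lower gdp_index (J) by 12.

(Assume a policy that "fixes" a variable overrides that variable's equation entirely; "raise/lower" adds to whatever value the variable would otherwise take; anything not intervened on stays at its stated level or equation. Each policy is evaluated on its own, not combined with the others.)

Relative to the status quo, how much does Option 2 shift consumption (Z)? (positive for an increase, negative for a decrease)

Baseline:
  J = 63
  U = -45 − 2·63 = -171
  Z = 51 − 2·(-171) = 393
Option 2 (J − 12):
  J = 63 − 12 = 51
  U = -45 − 2·51 = -147
  Z = 51 − 2·(-147) = 345
Change in Z: 345 − 393 = -48

-48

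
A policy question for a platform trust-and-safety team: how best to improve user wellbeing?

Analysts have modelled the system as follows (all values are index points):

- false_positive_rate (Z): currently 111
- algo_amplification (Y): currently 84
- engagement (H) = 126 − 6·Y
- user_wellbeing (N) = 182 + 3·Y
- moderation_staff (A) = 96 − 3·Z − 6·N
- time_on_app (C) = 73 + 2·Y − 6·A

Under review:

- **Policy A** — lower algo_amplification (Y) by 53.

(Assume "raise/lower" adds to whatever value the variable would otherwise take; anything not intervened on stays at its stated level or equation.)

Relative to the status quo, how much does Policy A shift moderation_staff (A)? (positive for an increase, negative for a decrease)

954

Baseline:
  Z = 111
  Y = 84
  N = 182 + 3·84 = 434
  A = 96 − 3·111 − 6·434 = -2841
Policy A (Y − 53):
  Z = 111
  Y = 84 − 53 = 31
  N = 182 + 3·31 = 275
  A = 96 − 3·111 − 6·275 = -1887
Change in A: -1887 − (-2841) = 954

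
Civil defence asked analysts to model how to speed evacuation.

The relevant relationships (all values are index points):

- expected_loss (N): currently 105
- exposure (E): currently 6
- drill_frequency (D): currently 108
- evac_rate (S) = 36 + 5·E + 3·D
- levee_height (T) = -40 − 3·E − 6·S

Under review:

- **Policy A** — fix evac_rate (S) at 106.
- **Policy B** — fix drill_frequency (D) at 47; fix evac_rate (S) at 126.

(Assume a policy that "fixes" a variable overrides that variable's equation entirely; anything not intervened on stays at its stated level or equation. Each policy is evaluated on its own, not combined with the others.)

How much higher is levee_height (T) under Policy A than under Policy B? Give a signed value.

Policy A (S := 106):
  E = 6
  D = 108
  S = 106
  T = -40 − 3·6 − 6·106 = -694
Policy B (D := 47, S := 126):
  E = 6
  D = 47
  S = 126
  T = -40 − 3·6 − 6·126 = -814
T: -694 − (-814) = 120

120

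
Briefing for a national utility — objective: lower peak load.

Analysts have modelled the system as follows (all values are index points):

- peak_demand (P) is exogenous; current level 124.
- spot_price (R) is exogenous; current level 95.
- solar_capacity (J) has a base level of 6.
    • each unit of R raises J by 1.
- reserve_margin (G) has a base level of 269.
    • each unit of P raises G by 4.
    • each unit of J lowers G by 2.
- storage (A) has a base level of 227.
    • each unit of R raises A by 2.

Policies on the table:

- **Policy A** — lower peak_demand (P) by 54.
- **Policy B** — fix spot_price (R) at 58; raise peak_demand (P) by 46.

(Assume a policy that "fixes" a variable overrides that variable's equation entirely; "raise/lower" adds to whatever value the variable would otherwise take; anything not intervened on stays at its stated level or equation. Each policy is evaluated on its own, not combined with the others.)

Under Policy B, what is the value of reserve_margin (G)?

821

Policy B (R := 58, P + 46):
  P = 124 + 46 = 170
  R = 58
  J = 6 + 58 = 64
  G = 269 + 4·170 − 2·64 = 821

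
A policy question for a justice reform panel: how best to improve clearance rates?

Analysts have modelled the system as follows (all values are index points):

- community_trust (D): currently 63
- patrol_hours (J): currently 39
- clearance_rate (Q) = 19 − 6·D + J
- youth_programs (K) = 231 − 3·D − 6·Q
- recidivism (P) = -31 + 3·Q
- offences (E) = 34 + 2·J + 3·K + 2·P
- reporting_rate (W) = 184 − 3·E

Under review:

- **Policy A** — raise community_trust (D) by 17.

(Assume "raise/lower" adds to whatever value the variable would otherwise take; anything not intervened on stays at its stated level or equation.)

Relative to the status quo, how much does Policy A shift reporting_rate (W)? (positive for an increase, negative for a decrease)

-3213

Baseline:
  D = 63
  J = 39
  Q = 19 − 6·63 + 39 = -320
  K = 231 − 3·63 − 6·(-320) = 1962
  P = -31 + 3·(-320) = -991
  E = 34 + 2·39 + 3·1962 + 2·(-991) = 4016
  W = 184 − 3·4016 = -11864
Policy A (D + 17):
  D = 63 + 17 = 80
  J = 39
  Q = 19 − 6·80 + 39 = -422
  K = 231 − 3·80 − 6·(-422) = 2523
  P = -31 + 3·(-422) = -1297
  E = 34 + 2·39 + 3·2523 + 2·(-1297) = 5087
  W = 184 − 3·5087 = -15077
Change in W: -15077 − (-11864) = -3213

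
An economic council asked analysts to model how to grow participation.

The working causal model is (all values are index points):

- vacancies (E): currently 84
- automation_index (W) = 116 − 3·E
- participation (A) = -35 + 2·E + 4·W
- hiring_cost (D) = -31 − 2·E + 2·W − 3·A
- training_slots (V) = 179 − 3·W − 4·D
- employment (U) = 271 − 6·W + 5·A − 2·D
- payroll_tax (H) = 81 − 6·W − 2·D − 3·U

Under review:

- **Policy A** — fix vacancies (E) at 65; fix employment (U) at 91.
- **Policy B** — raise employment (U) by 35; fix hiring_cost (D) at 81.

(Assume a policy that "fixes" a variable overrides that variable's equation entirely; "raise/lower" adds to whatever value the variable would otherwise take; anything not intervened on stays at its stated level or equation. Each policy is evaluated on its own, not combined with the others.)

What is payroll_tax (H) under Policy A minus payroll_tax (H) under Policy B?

-4426

Policy A (E := 65, U := 91):
  E = 65
  W = 116 − 3·65 = -79
  A = -35 + 2·65 + 4·(-79) = -221
  D = -31 − 2·65 + 2·(-79) − 3·(-221) = 344
  U = 91
  H = 81 − 6·(-79) − 2·344 − 3·91 = -406
Policy B (U + 35, D := 81):
  E = 84
  W = 116 − 3·84 = -136
  A = -35 + 2·84 + 4·(-136) = -411
  D = 81
  U = 271 − 6·(-136) + 5·(-411) − 2·81 (+35 from intervention) = -1095
  H = 81 − 6·(-136) − 2·81 − 3·(-1095) = 4020
H: -406 − 4020 = -4426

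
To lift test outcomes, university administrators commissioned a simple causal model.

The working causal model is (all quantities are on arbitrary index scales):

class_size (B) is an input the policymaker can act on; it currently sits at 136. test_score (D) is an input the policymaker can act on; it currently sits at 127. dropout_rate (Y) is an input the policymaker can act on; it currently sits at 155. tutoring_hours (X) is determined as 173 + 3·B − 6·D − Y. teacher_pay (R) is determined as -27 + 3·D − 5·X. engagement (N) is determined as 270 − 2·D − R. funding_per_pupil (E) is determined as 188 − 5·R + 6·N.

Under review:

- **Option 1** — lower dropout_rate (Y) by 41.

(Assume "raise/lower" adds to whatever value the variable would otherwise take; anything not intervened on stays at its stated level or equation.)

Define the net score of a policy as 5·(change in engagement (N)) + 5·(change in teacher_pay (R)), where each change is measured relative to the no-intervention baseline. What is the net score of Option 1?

Baseline:
  B = 136
  D = 127
  Y = 155
  X = 173 + 3·136 − 6·127 − 155 = -336
  R = -27 + 3·127 − 5·(-336) = 2034
  N = 270 − 2·127 − 2034 = -2018
Option 1 (Y − 41):
  B = 136
  D = 127
  Y = 155 − 41 = 114
  X = 173 + 3·136 − 6·127 − 114 = -295
  R = -27 + 3·127 − 5·(-295) = 1829
  N = 270 − 2·127 − 1829 = -1813
ΔN = -1813 − (-2018) = 205; ΔR = 1829 − 2034 = -205
Score = 5·205 + 5·(-205) = 0

0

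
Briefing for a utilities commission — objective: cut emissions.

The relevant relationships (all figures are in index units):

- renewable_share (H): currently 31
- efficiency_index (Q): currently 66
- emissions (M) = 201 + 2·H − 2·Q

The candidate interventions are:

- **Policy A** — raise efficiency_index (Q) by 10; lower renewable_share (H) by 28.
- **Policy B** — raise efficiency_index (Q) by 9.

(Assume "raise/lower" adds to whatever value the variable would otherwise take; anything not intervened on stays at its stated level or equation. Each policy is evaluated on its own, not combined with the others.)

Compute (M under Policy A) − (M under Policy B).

Policy A (Q + 10, H − 28):
  H = 31 − 28 = 3
  Q = 66 + 10 = 76
  M = 201 + 2·3 − 2·76 = 55
Policy B (Q + 9):
  H = 31
  Q = 66 + 9 = 75
  M = 201 + 2·31 − 2·75 = 113
M: 55 − 113 = -58

-58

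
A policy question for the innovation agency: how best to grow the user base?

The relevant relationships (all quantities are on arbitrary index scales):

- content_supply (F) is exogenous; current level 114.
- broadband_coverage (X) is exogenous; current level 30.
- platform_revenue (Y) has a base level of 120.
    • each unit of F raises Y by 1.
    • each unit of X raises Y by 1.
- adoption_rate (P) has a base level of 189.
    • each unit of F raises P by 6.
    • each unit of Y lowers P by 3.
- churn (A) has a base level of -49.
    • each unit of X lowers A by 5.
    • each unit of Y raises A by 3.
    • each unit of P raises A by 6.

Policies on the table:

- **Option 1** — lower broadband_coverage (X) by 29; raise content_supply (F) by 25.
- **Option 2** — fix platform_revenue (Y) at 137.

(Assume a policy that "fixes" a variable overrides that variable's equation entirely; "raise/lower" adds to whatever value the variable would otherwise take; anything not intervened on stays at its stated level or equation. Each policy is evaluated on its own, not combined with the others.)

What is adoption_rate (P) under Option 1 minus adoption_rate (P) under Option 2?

-219

Option 1 (X − 29, F + 25):
  F = 114 + 25 = 139
  X = 30 − 29 = 1
  Y = 120 + 139 + 1 = 260
  P = 189 + 6·139 − 3·260 = 243
Option 2 (Y := 137):
  F = 114
  X = 30
  Y = 137
  P = 189 + 6·114 − 3·137 = 462
P: 243 − 462 = -219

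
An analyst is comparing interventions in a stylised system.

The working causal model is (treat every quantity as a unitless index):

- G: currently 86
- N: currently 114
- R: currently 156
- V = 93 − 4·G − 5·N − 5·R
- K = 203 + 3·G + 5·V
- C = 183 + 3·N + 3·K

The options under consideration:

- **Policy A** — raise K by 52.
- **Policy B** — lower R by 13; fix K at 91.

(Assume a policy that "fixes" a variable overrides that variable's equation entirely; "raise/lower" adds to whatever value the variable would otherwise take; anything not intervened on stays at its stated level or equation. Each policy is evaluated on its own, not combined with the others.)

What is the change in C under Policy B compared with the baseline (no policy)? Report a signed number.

Baseline:
  G = 86
  N = 114
  R = 156
  V = 93 − 4·86 − 5·114 − 5·156 = -1601
  K = 203 + 3·86 + 5·(-1601) = -7544
  C = 183 + 3·114 + 3·(-7544) = -22107
Policy B (R − 13, K := 91):
  G = 86
  N = 114
  R = 156 − 13 = 143
  V = 93 − 4·86 − 5·114 − 5·143 = -1536
  K = 91
  C = 183 + 3·114 + 3·91 = 798
Change in C: 798 − (-22107) = 22905

22905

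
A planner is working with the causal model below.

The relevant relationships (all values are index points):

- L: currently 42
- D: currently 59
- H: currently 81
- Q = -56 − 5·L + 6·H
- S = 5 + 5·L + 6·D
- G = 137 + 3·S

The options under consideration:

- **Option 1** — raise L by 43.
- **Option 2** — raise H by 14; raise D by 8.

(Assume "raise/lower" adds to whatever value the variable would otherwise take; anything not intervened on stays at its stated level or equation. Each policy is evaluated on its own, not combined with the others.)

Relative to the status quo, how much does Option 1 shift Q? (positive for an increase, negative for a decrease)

Baseline:
  L = 42
  H = 81
  Q = -56 − 5·42 + 6·81 = 220
Option 1 (L + 43):
  L = 42 + 43 = 85
  H = 81
  Q = -56 − 5·85 + 6·81 = 5
Change in Q: 5 − 220 = -215

-215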